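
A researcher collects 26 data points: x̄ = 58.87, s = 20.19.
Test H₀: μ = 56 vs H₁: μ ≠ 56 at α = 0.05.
One-sample t-test:
H₀: μ = 56
H₁: μ ≠ 56
df = n - 1 = 25
t = (x̄ - μ₀) / (s/√n) = (58.87 - 56) / (20.19/√26) = 0.725
p-value = 0.4753

Since p-value > α = 0.05, we fail to reject H₀.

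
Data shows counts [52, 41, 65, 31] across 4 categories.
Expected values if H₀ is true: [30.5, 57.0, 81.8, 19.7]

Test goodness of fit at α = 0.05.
Chi-square goodness of fit test:
H₀: observed counts match expected distribution
H₁: observed counts differ from expected distribution
df = k - 1 = 3
χ² = Σ(O - E)²/E
   = (52 - 30.5)²/30.5 + (41 - 57.0)²/57.0 + (65 - 81.8)²/81.8 + (31 - 19.7)²/19.7
   = 15.156 + 4.491 + 3.450 + 6.482
   = 29.58
p-value < 0.0001

Since p-value < α = 0.05, we reject H₀.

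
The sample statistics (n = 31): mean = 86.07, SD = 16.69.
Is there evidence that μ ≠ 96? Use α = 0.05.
One-sample t-test:
H₀: μ = 96
H₁: μ ≠ 96
df = n - 1 = 30
t = (x̄ - μ₀) / (s/√n) = (86.07 - 96) / (16.69/√31) = -3.313
p-value = 0.0024

Since p-value < α = 0.05, we reject H₀.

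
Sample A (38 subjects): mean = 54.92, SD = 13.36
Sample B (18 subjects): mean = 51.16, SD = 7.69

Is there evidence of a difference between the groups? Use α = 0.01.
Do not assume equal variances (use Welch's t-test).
Welch's two-sample t-test:
H₀: μ₁ = μ₂
H₁: μ₁ ≠ μ₂
s₁²/n₁ = 13.36²/38 = 4.6971,  s₂²/n₂ = 7.69²/18 = 3.2853
SE = √(s₁²/n₁ + s₂²/n₂) = √(4.6971 + 3.2853) = 2.8253
df (Welch-Satterthwaite) = (s₁²/n₁ + s₂²/n₂)² / [(s₁²/n₁)²/(n₁-1) + (s₂²/n₂)²/(n₂-1)] ≈ 51.75
t = (x̄₁ - x̄₂) / SE = (54.92 - 51.16) / 2.8253 = 3.76 / 2.8253 = 1.331
p-value = 0.1891

Since p-value > α = 0.01, we fail to reject H₀.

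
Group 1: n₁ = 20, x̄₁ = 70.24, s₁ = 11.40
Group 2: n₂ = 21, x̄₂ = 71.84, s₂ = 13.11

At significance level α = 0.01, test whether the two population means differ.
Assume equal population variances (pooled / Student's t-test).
Student's two-sample t-test (equal variances):
H₀: μ₁ = μ₂
H₁: μ₁ ≠ μ₂
df = n₁ + n₂ - 2 = 39
Pooled variance s_p² = [(n₁-1)s₁² + (n₂-1)s₂²] / (n₁ + n₂ - 2) = [(19)(11.40²) + (20)(13.11²)] / 39 = 151.4534
SE = √(s_p²(1/n₁ + 1/n₂)) = √(151.4534 × (1/20 + 1/21)) = 3.8451
t = (x̄₁ - x̄₂) / SE = (70.24 - 71.84) / 3.8451 = -1.60 / 3.8451 = -0.416
p-value = 0.6796

Since p-value > α = 0.01, we fail to reject H₀.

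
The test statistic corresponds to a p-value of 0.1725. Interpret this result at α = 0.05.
Since p = 0.1725 > α = 0.05, fail to reject H₀.
There is insufficient evidence to reject the null hypothesis; the result is not statistically significant at the 0.05 level.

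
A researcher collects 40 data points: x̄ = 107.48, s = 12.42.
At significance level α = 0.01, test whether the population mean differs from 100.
One-sample t-test:
H₀: μ = 100
H₁: μ ≠ 100
df = n - 1 = 39
t = (x̄ - μ₀) / (s/√n) = (107.48 - 100) / (12.42/√40) = 3.809
p-value = 0.0005

Since p-value < α = 0.01, we reject H₀.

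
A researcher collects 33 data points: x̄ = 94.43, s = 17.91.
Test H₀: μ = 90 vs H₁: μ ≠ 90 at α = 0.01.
One-sample t-test:
H₀: μ = 90
H₁: μ ≠ 90
df = n - 1 = 32
t = (x̄ - μ₀) / (s/√n) = (94.43 - 90) / (17.91/√33) = 1.421
p-value = 0.1650

Since p-value > α = 0.01, we fail to reject H₀.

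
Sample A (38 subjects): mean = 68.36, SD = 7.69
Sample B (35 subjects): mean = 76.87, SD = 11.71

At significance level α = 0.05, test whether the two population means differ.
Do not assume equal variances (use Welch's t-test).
Welch's two-sample t-test:
H₀: μ₁ = μ₂
H₁: μ₁ ≠ μ₂
s₁²/n₁ = 7.69²/38 = 1.5562,  s₂²/n₂ = 11.71²/35 = 3.9178
SE = √(s₁²/n₁ + s₂²/n₂) = √(1.5562 + 3.9178) = 2.3397
df (Welch-Satterthwaite) = (s₁²/n₁ + s₂²/n₂)² / [(s₁²/n₁)²/(n₁-1) + (s₂²/n₂)²/(n₂-1)] ≈ 57.97
t = (x̄₁ - x̄₂) / SE = (68.36 - 76.87) / 2.3397 = -8.51 / 2.3397 = -3.637
p-value = 0.0006

Since p-value < α = 0.05, we reject H₀.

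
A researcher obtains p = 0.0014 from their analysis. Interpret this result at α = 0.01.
Since p = 0.0014 < α = 0.01, reject H₀.
There is sufficient evidence to reject the null hypothesis; the result is statistically significant at the 0.01 level.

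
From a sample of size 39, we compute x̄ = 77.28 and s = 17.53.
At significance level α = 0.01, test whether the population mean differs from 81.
One-sample t-test:
H₀: μ = 81
H₁: μ ≠ 81
df = n - 1 = 38
t = (x̄ - μ₀) / (s/√n) = (77.28 - 81) / (17.53/√39) = -1.325
p-value = 0.1930

Since p-value > α = 0.01, we fail to reject H₀.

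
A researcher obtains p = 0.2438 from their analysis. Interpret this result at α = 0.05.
Since p = 0.2438 > α = 0.05, fail to reject H₀.
There is insufficient evidence to reject the null hypothesis; the result is not statistically significant at the 0.05 level.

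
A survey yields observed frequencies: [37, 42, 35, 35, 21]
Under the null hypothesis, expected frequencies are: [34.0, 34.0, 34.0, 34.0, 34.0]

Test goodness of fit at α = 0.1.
Chi-square goodness of fit test:
H₀: observed counts match expected distribution
H₁: observed counts differ from expected distribution
df = k - 1 = 4
χ² = Σ(O - E)²/E
   = (37 - 34.0)²/34.0 + (42 - 34.0)²/34.0 + (35 - 34.0)²/34.0 + (35 - 34.0)²/34.0 + (21 - 34.0)²/34.0
   = 0.265 + 1.882 + 0.029 + 0.029 + 4.971
   = 7.18
p-value = 0.1269

Since p-value > α = 0.1, we fail to reject H₀.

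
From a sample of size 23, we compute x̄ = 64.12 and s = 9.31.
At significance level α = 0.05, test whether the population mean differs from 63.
One-sample t-test:
H₀: μ = 63
H₁: μ ≠ 63
df = n - 1 = 22
t = (x̄ - μ₀) / (s/√n) = (64.12 - 63) / (9.31/√23) = 0.577
p-value = 0.5698

Since p-value > α = 0.05, we fail to reject H₀.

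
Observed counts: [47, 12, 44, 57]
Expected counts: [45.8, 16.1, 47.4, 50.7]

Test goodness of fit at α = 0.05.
Chi-square goodness of fit test:
H₀: observed counts match expected distribution
H₁: observed counts differ from expected distribution
df = k - 1 = 3
χ² = Σ(O - E)²/E
   = (47 - 45.8)²/45.8 + (12 - 16.1)²/16.1 + (44 - 47.4)²/47.4 + (57 - 50.7)²/50.7
   = 0.031 + 1.044 + 0.244 + 0.783
   = 2.10
p-value = 0.5515

Since p-value > α = 0.05, we fail to reject H₀.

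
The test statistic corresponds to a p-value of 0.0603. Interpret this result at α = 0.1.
Since p = 0.0603 < α = 0.1, reject H₀.
There is sufficient evidence to reject the null hypothesis; the result is statistically significant at the 0.1 level.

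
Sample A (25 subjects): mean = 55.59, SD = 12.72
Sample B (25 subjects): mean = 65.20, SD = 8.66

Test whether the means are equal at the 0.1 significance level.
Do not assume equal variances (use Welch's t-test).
Welch's two-sample t-test:
H₀: μ₁ = μ₂
H₁: μ₁ ≠ μ₂
s₁²/n₁ = 12.72²/25 = 6.4719,  s₂²/n₂ = 8.66²/25 = 2.9998
SE = √(s₁²/n₁ + s₂²/n₂) = √(6.4719 + 2.9998) = 3.0776
df (Welch-Satterthwaite) = (s₁²/n₁ + s₂²/n₂)² / [(s₁²/n₁)²/(n₁-1) + (s₂²/n₂)²/(n₂-1)] ≈ 42.31
t = (x̄₁ - x̄₂) / SE = (55.59 - 65.20) / 3.0776 = -9.61 / 3.0776 = -3.123
p-value = 0.0032

Since p-value < α = 0.1, we reject H₀.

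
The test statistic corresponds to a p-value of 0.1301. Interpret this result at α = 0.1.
Since p = 0.1301 > α = 0.1, fail to reject H₀.
There is insufficient evidence to reject the null hypothesis; the result is not statistically significant at the 0.1 level.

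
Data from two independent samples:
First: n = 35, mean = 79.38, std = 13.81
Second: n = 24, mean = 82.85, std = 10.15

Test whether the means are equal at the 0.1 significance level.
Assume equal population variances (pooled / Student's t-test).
Student's two-sample t-test (equal variances):
H₀: μ₁ = μ₂
H₁: μ₁ ≠ μ₂
df = n₁ + n₂ - 2 = 57
Pooled variance s_p² = [(n₁-1)s₁² + (n₂-1)s₂²] / (n₁ + n₂ - 2) = [(34)(13.81²) + (23)(10.15²)] / 57 = 155.3310
SE = √(s_p²(1/n₁ + 1/n₂)) = √(155.3310 × (1/35 + 1/24)) = 3.3031
t = (x̄₁ - x̄₂) / SE = (79.38 - 82.85) / 3.3031 = -3.47 / 3.3031 = -1.051
p-value = 0.2979

Since p-value > α = 0.1, we fail to reject H₀.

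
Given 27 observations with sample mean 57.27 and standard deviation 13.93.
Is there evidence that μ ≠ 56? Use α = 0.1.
One-sample t-test:
H₀: μ = 56
H₁: μ ≠ 56
df = n - 1 = 26
t = (x̄ - μ₀) / (s/√n) = (57.27 - 56) / (13.93/√27) = 0.474
p-value = 0.6396

Since p-value > α = 0.1, we fail to reject H₀.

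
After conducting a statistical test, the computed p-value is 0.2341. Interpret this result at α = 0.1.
Since p = 0.2341 > α = 0.1, fail to reject H₀.
There is insufficient evidence to reject the null hypothesis; the result is not statistically significant at the 0.1 level.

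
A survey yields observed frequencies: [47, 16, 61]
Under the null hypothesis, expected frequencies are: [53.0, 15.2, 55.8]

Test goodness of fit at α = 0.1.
Chi-square goodness of fit test:
H₀: observed counts match expected distribution
H₁: observed counts differ from expected distribution
df = k - 1 = 2
χ² = Σ(O - E)²/E
   = (47 - 53.0)²/53.0 + (16 - 15.2)²/15.2 + (61 - 55.8)²/55.8
   = 0.679 + 0.042 + 0.485
   = 1.21
p-value = 0.5472

Since p-value > α = 0.1, we fail to reject H₀.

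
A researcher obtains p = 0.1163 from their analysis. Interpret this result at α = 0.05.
Since p = 0.1163 > α = 0.05, fail to reject H₀.
There is insufficient evidence to reject the null hypothesis; the result is not statistically significant at the 0.05 level.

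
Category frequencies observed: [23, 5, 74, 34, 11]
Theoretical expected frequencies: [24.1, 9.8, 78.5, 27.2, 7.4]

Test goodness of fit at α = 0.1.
Chi-square goodness of fit test:
H₀: observed counts match expected distribution
H₁: observed counts differ from expected distribution
df = k - 1 = 4
χ² = Σ(O - E)²/E
   = (23 - 24.1)²/24.1 + (5 - 9.8)²/9.8 + (74 - 78.5)²/78.5 + (34 - 27.2)²/27.2 + (11 - 7.4)²/7.4
   = 0.050 + 2.351 + 0.258 + 1.700 + 1.751
   = 6.11
p-value = 0.1910

Since p-value > α = 0.1, we fail to reject H₀.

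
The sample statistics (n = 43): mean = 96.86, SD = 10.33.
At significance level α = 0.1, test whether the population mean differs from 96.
One-sample t-test:
H₀: μ = 96
H₁: μ ≠ 96
df = n - 1 = 42
t = (x̄ - μ₀) / (s/√n) = (96.86 - 96) / (10.33/√43) = 0.546
p-value = 0.5880

Since p-value > α = 0.1, we fail to reject H₀.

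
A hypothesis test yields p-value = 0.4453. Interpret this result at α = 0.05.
Since p = 0.4453 > α = 0.05, fail to reject H₀.
There is insufficient evidence to reject the null hypothesis; the result is not statistically significant at the 0.05 level.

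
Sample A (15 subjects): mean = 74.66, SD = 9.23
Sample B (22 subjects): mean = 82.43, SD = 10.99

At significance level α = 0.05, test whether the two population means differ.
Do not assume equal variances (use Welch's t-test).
Welch's two-sample t-test:
H₀: μ₁ = μ₂
H₁: μ₁ ≠ μ₂
s₁²/n₁ = 9.23²/15 = 5.6795,  s₂²/n₂ = 10.99²/22 = 5.4900
SE = √(s₁²/n₁ + s₂²/n₂) = √(5.6795 + 5.4900) = 3.3421
df (Welch-Satterthwaite) = (s₁²/n₁ + s₂²/n₂)² / [(s₁²/n₁)²/(n₁-1) + (s₂²/n₂)²/(n₂-1)] ≈ 33.36
t = (x̄₁ - x̄₂) / SE = (74.66 - 82.43) / 3.3421 = -7.77 / 3.3421 = -2.325
p-value = 0.0263

Since p-value < α = 0.05, we reject H₀.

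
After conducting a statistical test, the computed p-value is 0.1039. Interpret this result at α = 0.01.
Since p = 0.1039 > α = 0.01, fail to reject H₀.
There is insufficient evidence to reject the null hypothesis; the result is not statistically significant at the 0.01 level.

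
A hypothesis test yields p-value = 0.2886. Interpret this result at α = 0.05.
Since p = 0.2886 > α = 0.05, fail to reject H₀.
There is insufficient evidence to reject the null hypothesis; the result is not statistically significant at the 0.05 level.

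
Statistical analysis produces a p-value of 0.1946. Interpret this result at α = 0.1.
Since p = 0.1946 > α = 0.1, fail to reject H₀.
There is insufficient evidence to reject the null hypothesis; the result is not statistically significant at the 0.1 level.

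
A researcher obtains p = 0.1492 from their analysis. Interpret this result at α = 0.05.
Since p = 0.1492 > α = 0.05, fail to reject H₀.
There is insufficient evidence to reject the null hypothesis; the result is not statistically significant at the 0.05 level.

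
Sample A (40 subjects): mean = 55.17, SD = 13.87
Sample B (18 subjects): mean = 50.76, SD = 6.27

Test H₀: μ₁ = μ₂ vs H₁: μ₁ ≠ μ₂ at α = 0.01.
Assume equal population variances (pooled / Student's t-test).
Student's two-sample t-test (equal variances):
H₀: μ₁ = μ₂
H₁: μ₁ ≠ μ₂
df = n₁ + n₂ - 2 = 56
Pooled variance s_p² = [(n₁-1)s₁² + (n₂-1)s₂²] / (n₁ + n₂ - 2) = [(39)(13.87²) + (17)(6.27²)] / 56 = 145.9110
SE = √(s_p²(1/n₁ + 1/n₂)) = √(145.9110 × (1/40 + 1/18)) = 3.4284
t = (x̄₁ - x̄₂) / SE = (55.17 - 50.76) / 3.4284 = 4.41 / 3.4284 = 1.286
p-value = 0.2036

Since p-value > α = 0.01, we fail to reject H₀.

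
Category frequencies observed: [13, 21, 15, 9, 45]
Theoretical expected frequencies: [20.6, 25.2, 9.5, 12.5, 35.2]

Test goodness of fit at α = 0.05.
Chi-square goodness of fit test:
H₀: observed counts match expected distribution
H₁: observed counts differ from expected distribution
df = k - 1 = 4
χ² = Σ(O - E)²/E
   = (13 - 20.6)²/20.6 + (21 - 25.2)²/25.2 + (15 - 9.5)²/9.5 + (9 - 12.5)²/12.5 + (45 - 35.2)²/35.2
   = 2.804 + 0.700 + 3.184 + 0.980 + 2.728
   = 10.40
p-value = 0.0343

Since p-value < α = 0.05, we reject H₀.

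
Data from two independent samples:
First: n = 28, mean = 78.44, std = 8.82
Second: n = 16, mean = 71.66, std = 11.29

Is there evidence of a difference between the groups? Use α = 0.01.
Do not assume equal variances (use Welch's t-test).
Welch's two-sample t-test:
H₀: μ₁ = μ₂
H₁: μ₁ ≠ μ₂
s₁²/n₁ = 8.82²/28 = 2.7783,  s₂²/n₂ = 11.29²/16 = 7.9665
SE = √(s₁²/n₁ + s₂²/n₂) = √(2.7783 + 7.9665) = 3.2779
df (Welch-Satterthwaite) = (s₁²/n₁ + s₂²/n₂)² / [(s₁²/n₁)²/(n₁-1) + (s₂²/n₂)²/(n₂-1)] ≈ 25.56
t = (x̄₁ - x̄₂) / SE = (78.44 - 71.66) / 3.2779 = 6.78 / 3.2779 = 2.068
p-value = 0.0489

Since p-value > α = 0.01, we fail to reject H₀.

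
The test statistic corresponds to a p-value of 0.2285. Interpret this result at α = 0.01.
Since p = 0.2285 > α = 0.01, fail to reject H₀.
There is insufficient evidence to reject the null hypothesis; the result is not statistically significant at the 0.01 level.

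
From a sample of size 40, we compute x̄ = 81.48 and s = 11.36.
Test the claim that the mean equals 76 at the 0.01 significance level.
One-sample t-test:
H₀: μ = 76
H₁: μ ≠ 76
df = n - 1 = 39
t = (x̄ - μ₀) / (s/√n) = (81.48 - 76) / (11.36/√40) = 3.051
p-value = 0.0041

Since p-value < α = 0.01, we reject H₀.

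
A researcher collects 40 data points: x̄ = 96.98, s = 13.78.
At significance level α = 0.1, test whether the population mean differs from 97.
One-sample t-test:
H₀: μ = 97
H₁: μ ≠ 97
df = n - 1 = 39
t = (x̄ - μ₀) / (s/√n) = (96.98 - 97) / (13.78/√40) = -0.009
p-value = 0.9927

Since p-value > α = 0.1, we fail to reject H₀.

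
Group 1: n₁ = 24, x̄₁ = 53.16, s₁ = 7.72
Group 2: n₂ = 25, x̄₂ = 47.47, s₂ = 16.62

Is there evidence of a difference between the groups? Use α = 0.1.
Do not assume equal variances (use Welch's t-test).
Welch's two-sample t-test:
H₀: μ₁ = μ₂
H₁: μ₁ ≠ μ₂
s₁²/n₁ = 7.72²/24 = 2.4833,  s₂²/n₂ = 16.62²/25 = 11.0490
SE = √(s₁²/n₁ + s₂²/n₂) = √(2.4833 + 11.0490) = 3.6786
df (Welch-Satterthwaite) = (s₁²/n₁ + s₂²/n₂)² / [(s₁²/n₁)²/(n₁-1) + (s₂²/n₂)²/(n₂-1)] ≈ 34.20
t = (x̄₁ - x̄₂) / SE = (53.16 - 47.47) / 3.6786 = 5.69 / 3.6786 = 1.547
p-value = 0.1311

Since p-value > α = 0.1, we fail to reject H₀.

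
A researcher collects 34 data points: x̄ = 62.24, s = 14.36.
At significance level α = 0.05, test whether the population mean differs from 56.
One-sample t-test:
H₀: μ = 56
H₁: μ ≠ 56
df = n - 1 = 33
t = (x̄ - μ₀) / (s/√n) = (62.24 - 56) / (14.36/√34) = 2.534
p-value = 0.0162

Since p-value < α = 0.05, we reject H₀.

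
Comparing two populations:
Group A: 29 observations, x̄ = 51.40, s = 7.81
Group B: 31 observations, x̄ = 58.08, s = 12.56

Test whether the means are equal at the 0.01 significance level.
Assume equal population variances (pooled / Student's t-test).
Student's two-sample t-test (equal variances):
H₀: μ₁ = μ₂
H₁: μ₁ ≠ μ₂
df = n₁ + n₂ - 2 = 58
Pooled variance s_p² = [(n₁-1)s₁² + (n₂-1)s₂²] / (n₁ + n₂ - 2) = [(28)(7.81²) + (30)(12.56²)] / 58 = 111.0431
SE = √(s_p²(1/n₁ + 1/n₂)) = √(111.0431 × (1/29 + 1/31)) = 2.7223
t = (x̄₁ - x̄₂) / SE = (51.40 - 58.08) / 2.7223 = -6.68 / 2.7223 = -2.454
p-value = 0.0172

Since p-value > α = 0.01, we fail to reject H₀.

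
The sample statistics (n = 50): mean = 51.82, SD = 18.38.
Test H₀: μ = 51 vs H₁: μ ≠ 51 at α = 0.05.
One-sample t-test:
H₀: μ = 51
H₁: μ ≠ 51
df = n - 1 = 49
t = (x̄ - μ₀) / (s/√n) = (51.82 - 51) / (18.38/√50) = 0.315
p-value = 0.7537

Since p-value > α = 0.05, we fail to reject H₀.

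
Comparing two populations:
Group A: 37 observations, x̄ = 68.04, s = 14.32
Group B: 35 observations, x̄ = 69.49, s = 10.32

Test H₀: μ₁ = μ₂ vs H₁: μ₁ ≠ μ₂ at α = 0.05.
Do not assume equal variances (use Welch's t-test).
Welch's two-sample t-test:
H₀: μ₁ = μ₂
H₁: μ₁ ≠ μ₂
s₁²/n₁ = 14.32²/37 = 5.5422,  s₂²/n₂ = 10.32²/35 = 3.0429
SE = √(s₁²/n₁ + s₂²/n₂) = √(5.5422 + 3.0429) = 2.9300
df (Welch-Satterthwaite) = (s₁²/n₁ + s₂²/n₂)² / [(s₁²/n₁)²/(n₁-1) + (s₂²/n₂)²/(n₂-1)] ≈ 65.48
t = (x̄₁ - x̄₂) / SE = (68.04 - 69.49) / 2.9300 = -1.45 / 2.9300 = -0.495
p-value = 0.6223

Since p-value > α = 0.05, we fail to reject H₀.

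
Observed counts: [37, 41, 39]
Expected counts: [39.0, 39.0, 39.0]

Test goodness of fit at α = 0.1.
Chi-square goodness of fit test:
H₀: observed counts match expected distribution
H₁: observed counts differ from expected distribution
df = k - 1 = 2
χ² = Σ(O - E)²/E
   = (37 - 39.0)²/39.0 + (41 - 39.0)²/39.0 + (39 - 39.0)²/39.0
   = 0.103 + 0.103 + 0.000
   = 0.21
p-value = 0.9025

Since p-value > α = 0.1, we fail to reject H₀.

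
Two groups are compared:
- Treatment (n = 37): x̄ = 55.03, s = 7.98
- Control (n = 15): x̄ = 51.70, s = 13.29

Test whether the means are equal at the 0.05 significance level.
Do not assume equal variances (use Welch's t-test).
Welch's two-sample t-test:
H₀: μ₁ = μ₂
H₁: μ₁ ≠ μ₂
s₁²/n₁ = 7.98²/37 = 1.7211,  s₂²/n₂ = 13.29²/15 = 11.7749
SE = √(s₁²/n₁ + s₂²/n₂) = √(1.7211 + 11.7749) = 3.6737
df (Welch-Satterthwaite) = (s₁²/n₁ + s₂²/n₂)² / [(s₁²/n₁)²/(n₁-1) + (s₂²/n₂)²/(n₂-1)] ≈ 18.24
t = (x̄₁ - x̄₂) / SE = (55.03 - 51.70) / 3.6737 = 3.33 / 3.6737 = 0.906
p-value = 0.3765

Since p-value > α = 0.05, we fail to reject H₀.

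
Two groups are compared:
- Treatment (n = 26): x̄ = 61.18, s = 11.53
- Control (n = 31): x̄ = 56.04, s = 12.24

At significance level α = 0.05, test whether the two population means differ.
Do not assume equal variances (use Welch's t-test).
Welch's two-sample t-test:
H₀: μ₁ = μ₂
H₁: μ₁ ≠ μ₂
s₁²/n₁ = 11.53²/26 = 5.1131,  s₂²/n₂ = 12.24²/31 = 4.8328
SE = √(s₁²/n₁ + s₂²/n₂) = √(5.1131 + 4.8328) = 3.1537
df (Welch-Satterthwaite) = (s₁²/n₁ + s₂²/n₂)² / [(s₁²/n₁)²/(n₁-1) + (s₂²/n₂)²/(n₂-1)] ≈ 54.22
t = (x̄₁ - x̄₂) / SE = (61.18 - 56.04) / 3.1537 = 5.14 / 3.1537 = 1.630
p-value = 0.1089

Since p-value > α = 0.05, we fail to reject H₀.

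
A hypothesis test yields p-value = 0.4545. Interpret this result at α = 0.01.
Since p = 0.4545 > α = 0.01, fail to reject H₀.
There is insufficient evidence to reject the null hypothesis; the result is not statistically significant at the 0.01 level.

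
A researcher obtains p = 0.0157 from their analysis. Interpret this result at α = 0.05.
Since p = 0.0157 < α = 0.05, reject H₀.
There is sufficient evidence to reject the null hypothesis; the result is statistically significant at the 0.05 level.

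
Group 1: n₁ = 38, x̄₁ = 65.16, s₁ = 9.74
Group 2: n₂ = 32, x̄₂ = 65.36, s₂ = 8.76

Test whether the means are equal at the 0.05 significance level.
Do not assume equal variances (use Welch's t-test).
Welch's two-sample t-test:
H₀: μ₁ = μ₂
H₁: μ₁ ≠ μ₂
s₁²/n₁ = 9.74²/38 = 2.4965,  s₂²/n₂ = 8.76²/32 = 2.3981
SE = √(s₁²/n₁ + s₂²/n₂) = √(2.4965 + 2.3981) = 2.2124
df (Welch-Satterthwaite) = (s₁²/n₁ + s₂²/n₂)² / [(s₁²/n₁)²/(n₁-1) + (s₂²/n₂)²/(n₂-1)] ≈ 67.68
t = (x̄₁ - x̄₂) / SE = (65.16 - 65.36) / 2.2124 = -0.20 / 2.2124 = -0.090
p-value = 0.9282

Since p-value > α = 0.05, we fail to reject H₀.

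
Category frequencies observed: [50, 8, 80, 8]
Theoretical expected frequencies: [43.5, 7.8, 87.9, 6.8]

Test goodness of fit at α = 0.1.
Chi-square goodness of fit test:
H₀: observed counts match expected distribution
H₁: observed counts differ from expected distribution
df = k - 1 = 3
χ² = Σ(O - E)²/E
   = (50 - 43.5)²/43.5 + (8 - 7.8)²/7.8 + (80 - 87.9)²/87.9 + (8 - 6.8)²/6.8
   = 0.971 + 0.005 + 0.710 + 0.212
   = 1.90
p-value = 0.5938

Since p-value > α = 0.1, we fail to reject H₀.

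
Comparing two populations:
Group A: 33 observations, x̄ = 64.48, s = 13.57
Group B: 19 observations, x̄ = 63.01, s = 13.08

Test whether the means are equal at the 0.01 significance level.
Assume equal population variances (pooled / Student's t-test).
Student's two-sample t-test (equal variances):
H₀: μ₁ = μ₂
H₁: μ₁ ≠ μ₂
df = n₁ + n₂ - 2 = 50
Pooled variance s_p² = [(n₁-1)s₁² + (n₂-1)s₂²] / (n₁ + n₂ - 2) = [(32)(13.57²) + (18)(13.08²)] / 50 = 179.4438
SE = √(s_p²(1/n₁ + 1/n₂)) = √(179.4438 × (1/33 + 1/19)) = 3.8577
t = (x̄₁ - x̄₂) / SE = (64.48 - 63.01) / 3.8577 = 1.47 / 3.8577 = 0.381
p-value = 0.7048

Since p-value > α = 0.01, we fail to reject H₀.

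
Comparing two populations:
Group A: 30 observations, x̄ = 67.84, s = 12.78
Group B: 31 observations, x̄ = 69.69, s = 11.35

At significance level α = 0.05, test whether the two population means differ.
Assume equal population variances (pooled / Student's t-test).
Student's two-sample t-test (equal variances):
H₀: μ₁ = μ₂
H₁: μ₁ ≠ μ₂
df = n₁ + n₂ - 2 = 59
Pooled variance s_p² = [(n₁-1)s₁² + (n₂-1)s₂²] / (n₁ + n₂ - 2) = [(29)(12.78²) + (30)(11.35²)] / 59 = 145.7830
SE = √(s_p²(1/n₁ + 1/n₂)) = √(145.7830 × (1/30 + 1/31)) = 3.0923
t = (x̄₁ - x̄₂) / SE = (67.84 - 69.69) / 3.0923 = -1.85 / 3.0923 = -0.598
p-value = 0.5520

Since p-value > α = 0.05, we fail to reject H₀.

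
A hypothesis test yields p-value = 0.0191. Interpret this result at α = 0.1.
Since p = 0.0191 < α = 0.1, reject H₀.
There is sufficient evidence to reject the null hypothesis; the result is statistically significant at the 0.1 level.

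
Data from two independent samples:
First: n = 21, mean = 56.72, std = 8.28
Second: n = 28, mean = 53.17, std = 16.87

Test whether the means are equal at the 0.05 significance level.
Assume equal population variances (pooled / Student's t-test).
Student's two-sample t-test (equal variances):
H₀: μ₁ = μ₂
H₁: μ₁ ≠ μ₂
df = n₁ + n₂ - 2 = 47
Pooled variance s_p² = [(n₁-1)s₁² + (n₂-1)s₂²] / (n₁ + n₂ - 2) = [(20)(8.28²) + (27)(16.87²)] / 47 = 192.6656
SE = √(s_p²(1/n₁ + 1/n₂)) = √(192.6656 × (1/21 + 1/28)) = 4.0069
t = (x̄₁ - x̄₂) / SE = (56.72 - 53.17) / 4.0069 = 3.55 / 4.0069 = 0.886
p-value = 0.3801

Since p-value > α = 0.05, we fail to reject H₀.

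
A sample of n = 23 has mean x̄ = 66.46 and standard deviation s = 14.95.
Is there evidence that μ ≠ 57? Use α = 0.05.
One-sample t-test:
H₀: μ = 57
H₁: μ ≠ 57
df = n - 1 = 22
t = (x̄ - μ₀) / (s/√n) = (66.46 - 57) / (14.95/√23) = 3.035
p-value = 0.0061

Since p-value < α = 0.05, we reject H₀.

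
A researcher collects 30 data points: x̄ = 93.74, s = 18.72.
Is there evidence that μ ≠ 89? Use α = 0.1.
One-sample t-test:
H₀: μ = 89
H₁: μ ≠ 89
df = n - 1 = 29
t = (x̄ - μ₀) / (s/√n) = (93.74 - 89) / (18.72/√30) = 1.387
p-value = 0.1761

Since p-value > α = 0.1, we fail to reject H₀.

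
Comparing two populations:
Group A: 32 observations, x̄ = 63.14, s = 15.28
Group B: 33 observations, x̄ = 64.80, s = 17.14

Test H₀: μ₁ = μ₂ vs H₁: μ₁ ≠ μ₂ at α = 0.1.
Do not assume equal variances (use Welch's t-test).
Welch's two-sample t-test:
H₀: μ₁ = μ₂
H₁: μ₁ ≠ μ₂
s₁²/n₁ = 15.28²/32 = 7.2962,  s₂²/n₂ = 17.14²/33 = 8.9024
SE = √(s₁²/n₁ + s₂²/n₂) = √(7.2962 + 8.9024) = 4.0247
df (Welch-Satterthwaite) = (s₁²/n₁ + s₂²/n₂)² / [(s₁²/n₁)²/(n₁-1) + (s₂²/n₂)²/(n₂-1)] ≈ 62.57
t = (x̄₁ - x̄₂) / SE = (63.14 - 64.80) / 4.0247 = -1.66 / 4.0247 = -0.412
p-value = 0.6814

Since p-value > α = 0.1, we fail to reject H₀.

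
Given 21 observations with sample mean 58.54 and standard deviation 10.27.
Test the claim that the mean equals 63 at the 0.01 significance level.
One-sample t-test:
H₀: μ = 63
H₁: μ ≠ 63
df = n - 1 = 20
t = (x̄ - μ₀) / (s/√n) = (58.54 - 63) / (10.27/√21) = -1.990
p-value = 0.0604

Since p-value > α = 0.01, we fail to reject H₀.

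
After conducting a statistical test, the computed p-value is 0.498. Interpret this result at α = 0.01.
Since p = 0.498 > α = 0.01, fail to reject H₀.
There is insufficient evidence to reject the null hypothesis; the result is not statistically significant at the 0.01 level.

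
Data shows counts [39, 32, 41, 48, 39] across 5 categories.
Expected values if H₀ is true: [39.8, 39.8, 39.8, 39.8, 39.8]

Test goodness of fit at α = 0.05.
Chi-square goodness of fit test:
H₀: observed counts match expected distribution
H₁: observed counts differ from expected distribution
df = k - 1 = 4
χ² = Σ(O - E)²/E
   = (39 - 39.8)²/39.8 + (32 - 39.8)²/39.8 + (41 - 39.8)²/39.8 + (48 - 39.8)²/39.8 + (39 - 39.8)²/39.8
   = 0.016 + 1.529 + 0.036 + 1.689 + 0.016
   = 3.29
p-value = 0.5111

Since p-value > α = 0.05, we fail to reject H₀.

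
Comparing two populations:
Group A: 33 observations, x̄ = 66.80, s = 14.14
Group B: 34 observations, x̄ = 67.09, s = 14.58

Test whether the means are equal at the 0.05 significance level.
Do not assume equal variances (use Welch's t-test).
Welch's two-sample t-test:
H₀: μ₁ = μ₂
H₁: μ₁ ≠ μ₂
s₁²/n₁ = 14.14²/33 = 6.0588,  s₂²/n₂ = 14.58²/34 = 6.2522
SE = √(s₁²/n₁ + s₂²/n₂) = √(6.0588 + 6.2522) = 3.5087
df (Welch-Satterthwaite) = (s₁²/n₁ + s₂²/n₂)² / [(s₁²/n₁)²/(n₁-1) + (s₂²/n₂)²/(n₂-1)] ≈ 65.00
t = (x̄₁ - x̄₂) / SE = (66.80 - 67.09) / 3.5087 = -0.29 / 3.5087 = -0.083
p-value = 0.9344

Since p-value > α = 0.05, we fail to reject H₀.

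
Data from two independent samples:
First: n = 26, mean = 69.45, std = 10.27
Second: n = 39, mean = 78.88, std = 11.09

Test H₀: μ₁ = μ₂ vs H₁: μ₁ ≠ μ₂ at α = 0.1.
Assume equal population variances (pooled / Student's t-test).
Student's two-sample t-test (equal variances):
H₀: μ₁ = μ₂
H₁: μ₁ ≠ μ₂
df = n₁ + n₂ - 2 = 63
Pooled variance s_p² = [(n₁-1)s₁² + (n₂-1)s₂²] / (n₁ + n₂ - 2) = [(25)(10.27²) + (38)(11.09²)] / 63 = 116.0376
SE = √(s_p²(1/n₁ + 1/n₂)) = √(116.0376 × (1/26 + 1/39)) = 2.7273
t = (x̄₁ - x̄₂) / SE = (69.45 - 78.88) / 2.7273 = -9.43 / 2.7273 = -3.458
p-value = 0.0010

Since p-value < α = 0.1, we reject H₀.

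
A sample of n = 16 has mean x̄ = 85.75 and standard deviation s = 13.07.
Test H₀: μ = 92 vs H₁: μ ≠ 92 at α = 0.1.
One-sample t-test:
H₀: μ = 92
H₁: μ ≠ 92
df = n - 1 = 15
t = (x̄ - μ₀) / (s/√n) = (85.75 - 92) / (13.07/√16) = -1.913
p-value = 0.0751

Since p-value < α = 0.1, we reject H₀.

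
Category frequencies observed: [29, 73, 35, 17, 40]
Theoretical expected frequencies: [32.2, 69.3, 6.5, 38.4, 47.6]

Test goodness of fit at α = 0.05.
Chi-square goodness of fit test:
H₀: observed counts match expected distribution
H₁: observed counts differ from expected distribution
df = k - 1 = 4
χ² = Σ(O - E)²/E
   = (29 - 32.2)²/32.2 + (73 - 69.3)²/69.3 + (35 - 6.5)²/6.5 + (17 - 38.4)²/38.4 + (40 - 47.6)²/47.6
   = 0.318 + 0.198 + 124.962 + 11.926 + 1.213
   = 138.62
p-value < 0.0001

Since p-value < α = 0.05, we reject H₀.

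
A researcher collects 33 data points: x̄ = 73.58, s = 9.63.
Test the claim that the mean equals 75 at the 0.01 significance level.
One-sample t-test:
H₀: μ = 75
H₁: μ ≠ 75
df = n - 1 = 32
t = (x̄ - μ₀) / (s/√n) = (73.58 - 75) / (9.63/√33) = -0.847
p-value = 0.4032

Since p-value > α = 0.01, we fail to reject H₀.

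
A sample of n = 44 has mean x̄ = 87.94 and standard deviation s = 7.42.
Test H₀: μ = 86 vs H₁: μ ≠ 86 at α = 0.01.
One-sample t-test:
H₀: μ = 86
H₁: μ ≠ 86
df = n - 1 = 43
t = (x̄ - μ₀) / (s/√n) = (87.94 - 86) / (7.42/√44) = 1.734
p-value = 0.0900

Since p-value > α = 0.01, we fail to reject H₀.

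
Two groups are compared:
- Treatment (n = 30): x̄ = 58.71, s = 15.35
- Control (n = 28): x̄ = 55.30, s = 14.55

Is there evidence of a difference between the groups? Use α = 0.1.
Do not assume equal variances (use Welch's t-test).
Welch's two-sample t-test:
H₀: μ₁ = μ₂
H₁: μ₁ ≠ μ₂
s₁²/n₁ = 15.35²/30 = 7.8541,  s₂²/n₂ = 14.55²/28 = 7.5608
SE = √(s₁²/n₁ + s₂²/n₂) = √(7.8541 + 7.5608) = 3.9262
df (Welch-Satterthwaite) = (s₁²/n₁ + s₂²/n₂)² / [(s₁²/n₁)²/(n₁-1) + (s₂²/n₂)²/(n₂-1)] ≈ 55.98
t = (x̄₁ - x̄₂) / SE = (58.71 - 55.30) / 3.9262 = 3.41 / 3.9262 = 0.869
p-value = 0.3888

Since p-value > α = 0.1, we fail to reject H₀.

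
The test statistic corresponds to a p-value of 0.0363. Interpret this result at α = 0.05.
Since p = 0.0363 < α = 0.05, reject H₀.
There is sufficient evidence to reject the null hypothesis; the result is statistically significant at the 0.05 level.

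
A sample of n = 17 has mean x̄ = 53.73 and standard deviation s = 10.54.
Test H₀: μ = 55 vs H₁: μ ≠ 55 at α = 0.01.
One-sample t-test:
H₀: μ = 55
H₁: μ ≠ 55
df = n - 1 = 16
t = (x̄ - μ₀) / (s/√n) = (53.73 - 55) / (10.54/√17) = -0.497
p-value = 0.6261

Since p-value > α = 0.01, we fail to reject H₀.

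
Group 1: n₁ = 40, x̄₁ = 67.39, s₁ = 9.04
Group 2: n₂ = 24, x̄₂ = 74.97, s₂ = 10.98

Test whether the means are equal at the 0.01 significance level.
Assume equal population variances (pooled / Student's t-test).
Student's two-sample t-test (equal variances):
H₀: μ₁ = μ₂
H₁: μ₁ ≠ μ₂
df = n₁ + n₂ - 2 = 62
Pooled variance s_p² = [(n₁-1)s₁² + (n₂-1)s₂²] / (n₁ + n₂ - 2) = [(39)(9.04²) + (23)(10.98²)] / 62 = 96.1295
SE = √(s_p²(1/n₁ + 1/n₂)) = √(96.1295 × (1/40 + 1/24)) = 2.5315
t = (x̄₁ - x̄₂) / SE = (67.39 - 74.97) / 2.5315 = -7.58 / 2.5315 = -2.994
p-value = 0.0039

Since p-value < α = 0.01, we reject H₀.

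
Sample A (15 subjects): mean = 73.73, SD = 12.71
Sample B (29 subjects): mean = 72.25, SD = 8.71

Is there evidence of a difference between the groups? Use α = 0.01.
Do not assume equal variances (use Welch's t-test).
Welch's two-sample t-test:
H₀: μ₁ = μ₂
H₁: μ₁ ≠ μ₂
s₁²/n₁ = 12.71²/15 = 10.7696,  s₂²/n₂ = 8.71²/29 = 2.6160
SE = √(s₁²/n₁ + s₂²/n₂) = √(10.7696 + 2.6160) = 3.6586
df (Welch-Satterthwaite) = (s₁²/n₁ + s₂²/n₂)² / [(s₁²/n₁)²/(n₁-1) + (s₂²/n₂)²/(n₂-1)] ≈ 21.01
t = (x̄₁ - x̄₂) / SE = (73.73 - 72.25) / 3.6586 = 1.48 / 3.6586 = 0.405
p-value = 0.6899

Since p-value > α = 0.01, we fail to reject H₀.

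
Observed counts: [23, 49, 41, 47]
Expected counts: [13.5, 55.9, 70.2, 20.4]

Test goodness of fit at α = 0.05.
Chi-square goodness of fit test:
H₀: observed counts match expected distribution
H₁: observed counts differ from expected distribution
df = k - 1 = 3
χ² = Σ(O - E)²/E
   = (23 - 13.5)²/13.5 + (49 - 55.9)²/55.9 + (41 - 70.2)²/70.2 + (47 - 20.4)²/20.4
   = 6.685 + 0.852 + 12.146 + 34.684
   = 54.37
p-value < 0.0001

Since p-value < α = 0.05, we reject H₀.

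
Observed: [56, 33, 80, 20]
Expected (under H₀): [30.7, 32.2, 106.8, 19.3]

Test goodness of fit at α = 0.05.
Chi-square goodness of fit test:
H₀: observed counts match expected distribution
H₁: observed counts differ from expected distribution
df = k - 1 = 3
χ² = Σ(O - E)²/E
   = (56 - 30.7)²/30.7 + (33 - 32.2)²/32.2 + (80 - 106.8)²/106.8 + (20 - 19.3)²/19.3
   = 20.850 + 0.020 + 6.725 + 0.025
   = 27.62
p-value < 0.0001

Since p-value < α = 0.05, we reject H₀.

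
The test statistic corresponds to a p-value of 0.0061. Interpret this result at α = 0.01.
Since p = 0.0061 < α = 0.01, reject H₀.
There is sufficient evidence to reject the null hypothesis; the result is statistically significant at the 0.01 level.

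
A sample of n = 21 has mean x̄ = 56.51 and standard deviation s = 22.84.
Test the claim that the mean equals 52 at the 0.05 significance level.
One-sample t-test:
H₀: μ = 52
H₁: μ ≠ 52
df = n - 1 = 20
t = (x̄ - μ₀) / (s/√n) = (56.51 - 52) / (22.84/√21) = 0.905
p-value = 0.3763

Since p-value > α = 0.05, we fail to reject H₀.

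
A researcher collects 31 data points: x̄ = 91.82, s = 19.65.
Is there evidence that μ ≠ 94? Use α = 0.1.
One-sample t-test:
H₀: μ = 94
H₁: μ ≠ 94
df = n - 1 = 30
t = (x̄ - μ₀) / (s/√n) = (91.82 - 94) / (19.65/√31) = -0.618
p-value = 0.5414

Since p-value > α = 0.1, we fail to reject H₀.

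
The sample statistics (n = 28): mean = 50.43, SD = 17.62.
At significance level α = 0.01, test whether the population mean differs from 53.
One-sample t-test:
H₀: μ = 53
H₁: μ ≠ 53
df = n - 1 = 27
t = (x̄ - μ₀) / (s/√n) = (50.43 - 53) / (17.62/√28) = -0.772
p-value = 0.4469

Since p-value > α = 0.01, we fail to reject H₀.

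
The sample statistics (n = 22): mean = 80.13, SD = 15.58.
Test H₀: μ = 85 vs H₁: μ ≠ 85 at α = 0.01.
One-sample t-test:
H₀: μ = 85
H₁: μ ≠ 85
df = n - 1 = 21
t = (x̄ - μ₀) / (s/√n) = (80.13 - 85) / (15.58/√22) = -1.466
p-value = 0.1574

Since p-value > α = 0.01, we fail to reject H₀.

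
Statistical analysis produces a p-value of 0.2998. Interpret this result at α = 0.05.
Since p = 0.2998 > α = 0.05, fail to reject H₀.
There is insufficient evidence to reject the null hypothesis; the result is not statistically significant at the 0.05 level.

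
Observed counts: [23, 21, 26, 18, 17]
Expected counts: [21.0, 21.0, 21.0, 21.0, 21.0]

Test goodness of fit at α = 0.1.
Chi-square goodness of fit test:
H₀: observed counts match expected distribution
H₁: observed counts differ from expected distribution
df = k - 1 = 4
χ² = Σ(O - E)²/E
   = (23 - 21.0)²/21.0 + (21 - 21.0)²/21.0 + (26 - 21.0)²/21.0 + (18 - 21.0)²/21.0 + (17 - 21.0)²/21.0
   = 0.190 + 0.000 + 1.190 + 0.429 + 0.762
   = 2.57
p-value = 0.6319

Since p-value > α = 0.1, we fail to reject H₀.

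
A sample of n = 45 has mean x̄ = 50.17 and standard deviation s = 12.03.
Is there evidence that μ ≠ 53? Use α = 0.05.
One-sample t-test:
H₀: μ = 53
H₁: μ ≠ 53
df = n - 1 = 44
t = (x̄ - μ₀) / (s/√n) = (50.17 - 53) / (12.03/√45) = -1.578
p-value = 0.1217

Since p-value > α = 0.05, we fail to reject H₀.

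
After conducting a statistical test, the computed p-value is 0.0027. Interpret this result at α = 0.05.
Since p = 0.0027 < α = 0.05, reject H₀.
There is sufficient evidence to reject the null hypothesis; the result is statistically significant at the 0.05 level.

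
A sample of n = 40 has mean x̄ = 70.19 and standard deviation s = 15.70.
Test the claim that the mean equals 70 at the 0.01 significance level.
One-sample t-test:
H₀: μ = 70
H₁: μ ≠ 70
df = n - 1 = 39
t = (x̄ - μ₀) / (s/√n) = (70.19 - 70) / (15.70/√40) = 0.077
p-value = 0.9394

Since p-value > α = 0.01, we fail to reject H₀.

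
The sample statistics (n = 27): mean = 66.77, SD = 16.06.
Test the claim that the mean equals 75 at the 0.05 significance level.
One-sample t-test:
H₀: μ = 75
H₁: μ ≠ 75
df = n - 1 = 26
t = (x̄ - μ₀) / (s/√n) = (66.77 - 75) / (16.06/√27) = -2.663
p-value = 0.0131

Since p-value < α = 0.05, we reject H₀.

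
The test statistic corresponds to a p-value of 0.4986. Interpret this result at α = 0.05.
Since p = 0.4986 > α = 0.05, fail to reject H₀.
There is insufficient evidence to reject the null hypothesis; the result is not statistically significant at the 0.05 level.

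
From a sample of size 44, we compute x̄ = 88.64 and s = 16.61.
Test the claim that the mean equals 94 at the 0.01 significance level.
One-sample t-test:
H₀: μ = 94
H₁: μ ≠ 94
df = n - 1 = 43
t = (x̄ - μ₀) / (s/√n) = (88.64 - 94) / (16.61/√44) = -2.141
p-value = 0.0380

Since p-value > α = 0.01, we fail to reject H₀.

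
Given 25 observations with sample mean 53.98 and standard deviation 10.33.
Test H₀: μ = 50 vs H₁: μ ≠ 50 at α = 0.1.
One-sample t-test:
H₀: μ = 50
H₁: μ ≠ 50
df = n - 1 = 24
t = (x̄ - μ₀) / (s/√n) = (53.98 - 50) / (10.33/√25) = 1.926
p-value = 0.0660

Since p-value < α = 0.1, we reject H₀.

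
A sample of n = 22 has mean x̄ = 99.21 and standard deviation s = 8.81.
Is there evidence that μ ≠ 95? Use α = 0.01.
One-sample t-test:
H₀: μ = 95
H₁: μ ≠ 95
df = n - 1 = 21
t = (x̄ - μ₀) / (s/√n) = (99.21 - 95) / (8.81/√22) = 2.241
p-value = 0.0359

Since p-value > α = 0.01, we fail to reject H₀.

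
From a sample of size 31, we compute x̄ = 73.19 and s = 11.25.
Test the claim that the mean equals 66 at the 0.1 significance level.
One-sample t-test:
H₀: μ = 66
H₁: μ ≠ 66
df = n - 1 = 30
t = (x̄ - μ₀) / (s/√n) = (73.19 - 66) / (11.25/√31) = 3.558
p-value = 0.0013

Since p-value < α = 0.1, we reject H₀.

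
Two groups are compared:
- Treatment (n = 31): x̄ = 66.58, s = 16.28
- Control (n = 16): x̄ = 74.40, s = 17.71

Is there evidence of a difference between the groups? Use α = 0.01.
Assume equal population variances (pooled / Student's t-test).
Student's two-sample t-test (equal variances):
H₀: μ₁ = μ₂
H₁: μ₁ ≠ μ₂
df = n₁ + n₂ - 2 = 45
Pooled variance s_p² = [(n₁-1)s₁² + (n₂-1)s₂²] / (n₁ + n₂ - 2) = [(30)(16.28²) + (15)(17.71²)] / 45 = 281.2403
SE = √(s_p²(1/n₁ + 1/n₂)) = √(281.2403 × (1/31 + 1/16)) = 5.1623
t = (x̄₁ - x̄₂) / SE = (66.58 - 74.40) / 5.1623 = -7.82 / 5.1623 = -1.515
p-value = 0.1368

Since p-value > α = 0.01, we fail to reject H₀.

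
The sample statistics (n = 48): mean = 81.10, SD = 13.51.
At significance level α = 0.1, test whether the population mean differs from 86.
One-sample t-test:
H₀: μ = 86
H₁: μ ≠ 86
df = n - 1 = 47
t = (x̄ - μ₀) / (s/√n) = (81.10 - 86) / (13.51/√48) = -2.513
p-value = 0.0155

Since p-value < α = 0.1, we reject H₀.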